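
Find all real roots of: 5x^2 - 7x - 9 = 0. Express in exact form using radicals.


Using the quadratic formula: x = (-b ± sqrt(b^2 - 4ac)) / (2a)
Here a = 5, b = -7, c = -9
Discriminant = b^2 - 4ac = (-7)^2 - 4(5)(-9) = 49 + 180 = 229
Since discriminant = 229 > 0, there are two real roots.
x = (7 ± sqrt(229)) / 10
Numerically: x ≈ 2.2133 or x ≈ -0.8133

x = (7 + sqrt(229)) / 10 or x = (7 - sqrt(229)) / 10


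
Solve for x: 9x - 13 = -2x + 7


Starting with: 9x - 13 = -2x + 7
Move all x terms to left: (9 + 2)x = 7 + 13
Simplify: 11x = 20
Divide both sides by 11: x = 20/11

x = 20/11


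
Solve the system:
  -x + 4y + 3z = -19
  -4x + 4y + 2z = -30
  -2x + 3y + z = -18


Using Cramer's rule. Expand each determinant along the first row.
D  = (-1)*[4*1 - 2*3] - 4*[(-4)*1 - 2*(-2)] + 3*[(-4)*3 - 4*(-2)]
  = (-1)*(-2) - 4*(0) + 3*(-4) = -10
Dx = (-19)*[4*1 - 2*3] - 4*[(-30)*1 - 2*(-18)] + 3*[(-30)*3 - 4*(-18)]
  = (-19)*(-2) - 4*(6) + 3*(-18) = -40
Dy = (-1)*[(-30)*1 - 2*(-18)] - (-19)*[(-4)*1 - 2*(-2)] + 3*[(-4)*(-18) - (-30)*(-2)]
  = (-1)*(6) - (-19)*(0) + 3*(12) = 30
Dz = (-1)*[4*(-18) - (-30)*3] - 4*[(-4)*(-18) - (-30)*(-2)] + (-19)*[(-4)*3 - 4*(-2)]
  = (-1)*(18) - 4*(12) + (-19)*(-4) = 10
x = Dx/D = -40/-10 = 4, y = Dy/D = 30/-10 = -3, z = Dz/D = 10/-10 = -1
Check eq1: (-1)(4) + (4)(-3) + (3)(-1) = -19 = -19 ✓
Check eq2: (-4)(4) + (4)(-3) + (2)(-1) = -30 = -30 ✓
Check eq3: (-2)(4) + (3)(-3) + (1)(-1) = -18 = -18 ✓

x = 4, y = -3, z = -1


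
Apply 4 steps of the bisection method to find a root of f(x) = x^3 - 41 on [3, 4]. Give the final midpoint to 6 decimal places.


f(x) = x^3 - 41
f(3) = -14 < 0
f(4) = 23 > 0

Step 1: midpoint = (3.000000 + 4.000000)/2 = 3.500000
  f(3.500000) = 1.875000
  f(mid) > 0, so root is in [3.000000, 3.500000]

Step 2: midpoint = (3.000000 + 3.500000)/2 = 3.250000
  f(3.250000) = -6.671875
  f(mid) < 0, so root is in [3.250000, 3.500000]

Step 3: midpoint = (3.250000 + 3.500000)/2 = 3.375000
  f(3.375000) = -2.556641
  f(mid) < 0, so root is in [3.375000, 3.500000]

Step 4: midpoint = (3.375000 + 3.500000)/2 = 3.437500
  f(3.437500) = -0.381104
  f(mid) < 0, so root is in [3.437500, 3.500000]

midpoint = 3.437500


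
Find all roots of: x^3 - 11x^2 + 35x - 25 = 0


Let p(x) = x^3 - 11x^2 + 35x - 25. By the rational root theorem (leading coefficient 1), any rational root is an integer divisor of 25: try ±1, ±2, ... in turn.
Test x = 1: value = 0 ✓, so (x - 1) is a factor.
Synthetic division by (x - 1): bring down 1; 1(1) - 11 = -10; (-10)(1) + 35 = 25; 25(1) - 25 = 0 → quotient x^2 - 10x + 25, remainder 0.
Solve the quadratic x^2 - 10x + 25 = 0: discriminant = (-10)^2 - 4(1)(25) = 100 - 100 = 0.
Discriminant = 0, so a double root: x = 10/2 = 5.
Collecting all roots found:

x = 1, x = 5 (multiplicity 2)


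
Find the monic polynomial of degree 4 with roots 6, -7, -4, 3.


A monic polynomial with roots 6, -7, -4, 3 is:
p(x) = (x - 6)(x + 7)(x + 4)(x - 3)
After multiplying by (x - 6): x - 6
After multiplying by (x + 7): x^2 + x - 42
After multiplying by (x + 4): x^3 + 5x^2 - 38x - 168
After multiplying by (x - 3): x^4 + 2x^3 - 53x^2 - 54x + 504

x^4 + 2x^3 - 53x^2 - 54x + 504


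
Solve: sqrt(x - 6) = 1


Square both sides: x - 6 = 1^2 = 1
x = 1 + 6 = 7
x = 7
Check: sqrt(1*7 - 6) = sqrt(1) = 1 ✓

x = 7


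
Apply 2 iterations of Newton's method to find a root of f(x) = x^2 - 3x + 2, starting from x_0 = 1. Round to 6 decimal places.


Newton's method: x_(n+1) = x_n - f(x_n)/f'(x_n)
f(x) = x^2 - 3x + 2
f'(x) = 2x - 3

Iteration 1:
  f(1.000000) = 0.000000
  f'(1.000000) = -1.000000
  x_1 = 1.000000 - (0.000000)/(-1.000000) = 1.000000

Iteration 2:
  f(1.000000) = 0.000000
  f'(1.000000) = -1.000000
  x_2 = 1.000000 - (0.000000)/(-1.000000) = 1.000000

x_2 = 1.000000


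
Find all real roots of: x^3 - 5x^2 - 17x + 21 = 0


Let p(x) = x^3 - 5x^2 - 17x + 21. By the rational root theorem (leading coefficient 1), any rational root is an integer divisor of 21: try ±1, ±2, ... in turn.
Test x = 1: value = 0 ✓, so (x - 1) is a factor.
Synthetic division by (x - 1): bring down 1; 1(1) - 5 = -4; (-4)(1) - 17 = -21; (-21)(1) + 21 = 0 → quotient x^2 - 4x - 21, remainder 0.
Solve the quadratic x^2 - 4x - 21 = 0: discriminant = (-4)^2 - 4(1)(-21) = 16 + 84 = 100.
sqrt(100) = 10, so x = (4 ± 10)/2: x = 7 or x = -3.

x = -3, x = 1, x = 7


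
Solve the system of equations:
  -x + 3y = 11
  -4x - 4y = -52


Using Cramer's rule:
Determinant D = (-1)(-4) - (-4)(3) = 4 + 12 = 16
Dx = (11)(-4) - (-52)(3) = -44 + 156 = 112
Dy = (-1)(-52) - (-4)(11) = 52 + 44 = 96
x = Dx/D = 112/16 = 7
y = Dy/D = 96/16 = 6

x = 7, y = 6


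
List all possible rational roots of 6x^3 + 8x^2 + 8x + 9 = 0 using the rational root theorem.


Rational root theorem: possible roots are ±p/q where:
  p divides the constant term (9): p ∈ {1, 3, 9}
  q divides the leading coefficient (6): q ∈ {1, 2, 3, 6}

All possible rational roots: -9, -9/2, -3, -3/2, -1, -1/2, -1/3, -1/6, 1/6, 1/3, 1/2, 1, 3/2, 3, 9/2, 9

-9, -9/2, -3, -3/2, -1, -1/2, -1/3, -1/6, 1/6, 1/3, 1/2, 1, 3/2, 3, 9/2, 9


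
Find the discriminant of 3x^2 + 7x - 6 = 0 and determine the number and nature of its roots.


For ax^2 + bx + c = 0, discriminant D = b^2 - 4ac
Here a = 3, b = 7, c = -6
D = (7)^2 - 4(3)(-6) = 49 + 72 = 121

D = 121 > 0 and is a perfect square (sqrt = 11)
The equation has 2 distinct real rational roots.

Discriminant = 121, 2 distinct real rational roots


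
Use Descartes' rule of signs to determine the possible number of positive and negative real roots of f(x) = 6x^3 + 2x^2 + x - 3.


Descartes' rule of signs:

For positive roots, count sign changes in f(x) = 6x^3 + 2x^2 + x - 3:
Signs of coefficients: +, +, +, -
Number of sign changes: 1
Possible positive real roots: 1

For negative roots, examine f(-x) = -6x^3 + 2x^2 - x - 3:
Signs of coefficients: -, +, -, -
Number of sign changes: 2
Possible negative real roots: 2, 0

Positive roots: 1; Negative roots: 2 or 0


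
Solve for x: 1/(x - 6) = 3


Multiply both sides by (x - 6): 1 = 3(x - 6)
Distribute: 1 = 3x - 18
3x = 1 + 18 = 19
x = 19/3

x = 19/3


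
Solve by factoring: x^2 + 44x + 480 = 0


We need two numbers that multiply to 480 and add to 44.
Those numbers are 24 and 20 (since 24 * 20 = 480 and 24 + 20 = 44).
So x^2 + 44x + 480 = (x + 24)(x + 20) = 0
Setting each factor to zero: x = -24 or x = -20

x = -24, x = -20


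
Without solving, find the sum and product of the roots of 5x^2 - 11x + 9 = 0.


By Vieta's formulas for ax^2 + bx + c = 0:
  Sum of roots = -b/a
  Product of roots = c/a

Here a = 5, b = -11, c = 9
Sum = -(-11)/5 = 11/5
Product = 9/5 = 9/5

Sum = 11/5, Product = 9/5


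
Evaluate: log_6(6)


We need the exponent such that 6^? = 6
6^1 = 6
Therefore log_6(6) = 1

1


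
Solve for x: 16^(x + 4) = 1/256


Express both sides with the same base.
1/256 = 16^(-2)
Since the bases match, equate exponents: x + 4 = -2
So x = -2 - (4) = -6

x = -6


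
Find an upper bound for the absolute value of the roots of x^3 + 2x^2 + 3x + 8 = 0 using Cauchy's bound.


Cauchy's bound: all roots r satisfy |r| <= 1 + max(|a_i/a_n|) for i = 0,...,n-1
where a_n is the leading coefficient.

Coefficients: [1, 2, 3, 8]
Leading coefficient a_n = 1
Ratios |a_i/a_n|: 2, 3, 8
Maximum ratio: 8
Cauchy's bound: |r| <= 1 + 8 = 9

Upper bound = 9


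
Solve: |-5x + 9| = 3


An absolute value equation |expr| = 3 gives two cases:
Case 1: -5x + 9 = 3
  -5x = -6, so x = 6/5
Case 2: -5x + 9 = -3
  -5x = -12, so x = 12/5

x = 6/5, x = 12/5


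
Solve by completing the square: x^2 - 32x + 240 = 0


Start: x^2 - 32x + 240 = 0
Move constant: x^2 - 32x = -240
Half of -32 is -16, squared is 256
Add 256 to both sides: x^2 - 32x + 256 = 16
(x - 16)^2 = 16
x - 16 = ±4
x = 16 + 4 = 20 or x = 16 - 4 = 12

x = 12, x = 20


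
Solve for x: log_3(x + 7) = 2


Convert to exponential form: x + 7 = 3^2 = 9
x = 9 - 7 = 2
Check: log_3(2 + 7) = log_3(9) = log_3(9) = 2 ✓

x = 2


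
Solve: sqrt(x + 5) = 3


Square both sides: x + 5 = 3^2 = 9
x = 9 - 5 = 4
x = 4
Check: sqrt(1*4 + 5) = sqrt(9) = 3 ✓

x = 4


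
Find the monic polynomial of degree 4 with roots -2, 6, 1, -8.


A monic polynomial with roots -2, 6, 1, -8 is:
p(x) = (x + 2)(x - 6)(x - 1)(x + 8)
After multiplying by (x + 2): x + 2
After multiplying by (x - 6): x^2 - 4x - 12
After multiplying by (x - 1): x^3 - 5x^2 - 8x + 12
After multiplying by (x + 8): x^4 + 3x^3 - 48x^2 - 52x + 96

x^4 + 3x^3 - 48x^2 - 52x + 96


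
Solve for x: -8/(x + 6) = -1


Multiply both sides by (x + 6): -8 = -1(x + 6)
Distribute: -8 = -x - 6
-x = -8 + 6 = -2
x = 2

x = 2


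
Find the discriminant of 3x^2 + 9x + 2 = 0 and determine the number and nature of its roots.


For ax^2 + bx + c = 0, discriminant D = b^2 - 4ac
Here a = 3, b = 9, c = 2
D = (9)^2 - 4(3)(2) = 81 - 24 = 57

D = 57 > 0 but not a perfect square
The equation has 2 distinct real irrational roots.

Discriminant = 57, 2 distinct real irrational roots


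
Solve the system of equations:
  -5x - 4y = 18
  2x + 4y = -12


Using Cramer's rule:
Determinant D = (-5)(4) - (2)(-4) = -20 + 8 = -12
Dx = (18)(4) - (-12)(-4) = 72 - 48 = 24
Dy = (-5)(-12) - (2)(18) = 60 - 36 = 24
x = Dx/D = 24/-12 = -2
y = Dy/D = 24/-12 = -2

x = -2, y = -2


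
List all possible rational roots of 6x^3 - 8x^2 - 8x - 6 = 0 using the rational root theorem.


Rational root theorem: possible roots are ±p/q where:
  p divides the constant term (-6): p ∈ {1, 2, 3, 6}
  q divides the leading coefficient (6): q ∈ {1, 2, 3, 6}

All possible rational roots: -6, -3, -2, -3/2, -1, -2/3, -1/2, -1/3, -1/6, 1/6, 1/3, 1/2, 2/3, 1, 3/2, 2, 3, 6

-6, -3, -2, -3/2, -1, -2/3, -1/2, -1/3, -1/6, 1/6, 1/3, 1/2, 2/3, 1, 3/2, 2, 3, 6


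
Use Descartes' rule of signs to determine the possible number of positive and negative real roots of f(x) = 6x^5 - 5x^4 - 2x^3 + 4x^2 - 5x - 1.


Descartes' rule of signs:

For positive roots, count sign changes in f(x) = 6x^5 - 5x^4 - 2x^3 + 4x^2 - 5x - 1:
Signs of coefficients: +, -, -, +, -, -
Number of sign changes: 3
Possible positive real roots: 3, 1

For negative roots, examine f(-x) = -6x^5 - 5x^4 + 2x^3 + 4x^2 + 5x - 1:
Signs of coefficients: -, -, +, +, +, -
Number of sign changes: 2
Possible negative real roots: 2, 0

Positive roots: 3 or 1; Negative roots: 2 or 0


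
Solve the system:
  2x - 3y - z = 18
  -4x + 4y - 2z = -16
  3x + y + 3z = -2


Using Cramer's rule. Expand each determinant along the first row.
D  = 2*[4*3 - (-2)*1] - (-3)*[(-4)*3 - (-2)*3] + (-1)*[(-4)*1 - 4*3]
  = 2*(14) - (-3)*(-6) + (-1)*(-16) = 26
Dx = 18*[4*3 - (-2)*1] - (-3)*[(-16)*3 - (-2)*(-2)] + (-1)*[(-16)*1 - 4*(-2)]
  = 18*(14) - (-3)*(-52) + (-1)*(-8) = 104
Dy = 2*[(-16)*3 - (-2)*(-2)] - 18*[(-4)*3 - (-2)*3] + (-1)*[(-4)*(-2) - (-16)*3]
  = 2*(-52) - 18*(-6) + (-1)*(56) = -52
Dz = 2*[4*(-2) - (-16)*1] - (-3)*[(-4)*(-2) - (-16)*3] + 18*[(-4)*1 - 4*3]
  = 2*(8) - (-3)*(56) + 18*(-16) = -104
x = Dx/D = 104/26 = 4, y = Dy/D = -52/26 = -2, z = Dz/D = -104/26 = -4
Check eq1: (2)(4) + (-3)(-2) + (-1)(-4) = 18 = 18 ✓
Check eq2: (-4)(4) + (4)(-2) + (-2)(-4) = -16 = -16 ✓
Check eq3: (3)(4) + (1)(-2) + (3)(-4) = -2 = -2 ✓

x = 4, y = -2, z = -4


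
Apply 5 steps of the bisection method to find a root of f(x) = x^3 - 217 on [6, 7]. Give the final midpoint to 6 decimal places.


f(x) = x^3 - 217
f(6) = -1 < 0
f(7) = 126 > 0

Step 1: midpoint = (6.000000 + 7.000000)/2 = 6.500000
  f(6.500000) = 57.625000
  f(mid) > 0, so root is in [6.000000, 6.500000]

Step 2: midpoint = (6.000000 + 6.500000)/2 = 6.250000
  f(6.250000) = 27.140625
  f(mid) > 0, so root is in [6.000000, 6.250000]

Step 3: midpoint = (6.000000 + 6.250000)/2 = 6.125000
  f(6.125000) = 12.783203
  f(mid) > 0, so root is in [6.000000, 6.125000]

Step 4: midpoint = (6.000000 + 6.125000)/2 = 6.062500
  f(6.062500) = 5.820557
  f(mid) > 0, so root is in [6.000000, 6.062500]

Step 5: midpoint = (6.000000 + 6.062500)/2 = 6.031250
  f(6.031250) = 2.392609
  f(mid) > 0, so root is in [6.000000, 6.031250]

midpoint = 6.031250


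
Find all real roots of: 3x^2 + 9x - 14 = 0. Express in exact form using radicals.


Using the quadratic formula: x = (-b ± sqrt(b^2 - 4ac)) / (2a)
Here a = 3, b = 9, c = -14
Discriminant = b^2 - 4ac = 9^2 - 4(3)(-14) = 81 + 168 = 249
Since discriminant = 249 > 0, there are two real roots.
x = (-9 ± sqrt(249)) / 6
Numerically: x ≈ 1.1300 or x ≈ -4.1300

x = (-9 + sqrt(249)) / 6 or x = (-9 - sqrt(249)) / 6


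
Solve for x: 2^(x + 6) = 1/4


Express both sides with the same base.
1/4 = 2^(-2)
Since the bases match, equate exponents: x + 6 = -2
So x = -2 - (6) = -8

x = -8


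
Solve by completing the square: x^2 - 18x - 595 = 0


Start: x^2 - 18x - 595 = 0
Move constant: x^2 - 18x = 595
Half of -18 is -9, squared is 81
Add 81 to both sides: x^2 - 18x + 81 = 676
(x - 9)^2 = 676
x - 9 = ±26
x = 9 + 26 = 35 or x = 9 - 26 = -17

x = -17, x = 35


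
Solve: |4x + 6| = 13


An absolute value equation |expr| = 13 gives two cases:
Case 1: 4x + 6 = 13
  4x = 7, so x = 7/4
Case 2: 4x + 6 = -13
  4x = -19, so x = -19/4

x = -19/4, x = 7/4


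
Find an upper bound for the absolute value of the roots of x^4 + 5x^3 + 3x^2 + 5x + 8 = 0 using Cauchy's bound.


Cauchy's bound: all roots r satisfy |r| <= 1 + max(|a_i/a_n|) for i = 0,...,n-1
where a_n is the leading coefficient.

Coefficients: [1, 5, 3, 5, 8]
Leading coefficient a_n = 1
Ratios |a_i/a_n|: 5, 3, 5, 8
Maximum ratio: 8
Cauchy's bound: |r| <= 1 + 8 = 9

Upper bound = 9


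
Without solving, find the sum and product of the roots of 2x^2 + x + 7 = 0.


By Vieta's formulas for ax^2 + bx + c = 0:
  Sum of roots = -b/a
  Product of roots = c/a

Here a = 2, b = 1, c = 7
Sum = -(1)/2 = -1/2
Product = 7/2 = 7/2

Sum = -1/2, Product = 7/2


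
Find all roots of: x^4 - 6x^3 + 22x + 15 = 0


Let p(x) = x^4 - 6x^3 + 22x + 15. By the rational root theorem (leading coefficient 1), any rational root is an integer divisor of 15: try ±1, ±2, ... in turn.
Test x = 1: value = 32 ≠ 0.
Test x = -1: value = 0 ✓, so (x + 1) is a factor.
Synthetic division by (x + 1): bring down 1; 1(-1) - 6 = -7; (-7)(-1) + 0 = 7; 7(-1) + 22 = 15; 15(-1) + 15 = 0 → quotient x^3 - 7x^2 + 7x + 15, remainder 0.
Continue with the quotient x^3 - 7x^2 + 7x + 15 (candidates must divide 15; re-test x = -1 first in case it repeats).
Test x = -1: value = 0 ✓, so (x + 1) is a factor.
Synthetic division by (x + 1): bring down 1; 1(-1) - 7 = -8; (-8)(-1) + 7 = 15; 15(-1) + 15 = 0 → quotient x^2 - 8x + 15, remainder 0.
Solve the quadratic x^2 - 8x + 15 = 0: discriminant = (-8)^2 - 4(1)(15) = 64 - 60 = 4.
sqrt(4) = 2, so x = (8 ± 2)/2: x = 5 or x = 3.
Collecting all roots found:

x = -1 (multiplicity 2), x = 3, x = 5


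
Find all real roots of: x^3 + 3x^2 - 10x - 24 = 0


Let p(x) = x^3 + 3x^2 - 10x - 24. By the rational root theorem (leading coefficient 1), any rational root is an integer divisor of 24: try ±1, ±2, ... in turn.
Test x = 1: value = -30 ≠ 0.
Test x = -1: value = -12 ≠ 0.
Test x = 2: value = -24 ≠ 0.
Test x = -2: value = 0 ✓, so (x + 2) is a factor.
Synthetic division by (x + 2): bring down 1; 1(-2) + 3 = 1; 1(-2) - 10 = -12; (-12)(-2) - 24 = 0 → quotient x^2 + x - 12, remainder 0.
Solve the quadratic x^2 + x - 12 = 0: discriminant = 1^2 - 4(1)(-12) = 1 + 48 = 49.
sqrt(49) = 7, so x = (-1 ± 7)/2: x = 3 or x = -4.

x = -4, x = -2, x = 3


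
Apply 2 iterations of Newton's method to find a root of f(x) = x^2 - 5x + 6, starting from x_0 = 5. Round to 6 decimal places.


Newton's method: x_(n+1) = x_n - f(x_n)/f'(x_n)
f(x) = x^2 - 5x + 6
f'(x) = 2x - 5

Iteration 1:
  f(5.000000) = 6.000000
  f'(5.000000) = 5.000000
  x_1 = 5.000000 - (6.000000)/(5.000000) = 3.800000

Iteration 2:
  f(3.800000) = 1.440000
  f'(3.800000) = 2.600000
  x_2 = 3.800000 - (1.440000)/(2.600000) = 3.246154

x_2 = 3.246154


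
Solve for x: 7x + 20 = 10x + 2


Starting with: 7x + 20 = 10x + 2
Move all x terms to left: (7 - 10)x = 2 - 20
Simplify: -3x = -18
Divide both sides by -3: x = 6

x = 6


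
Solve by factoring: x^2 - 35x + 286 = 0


We need two numbers that multiply to 286 and add to -35.
Those numbers are -22 and -13 (since (-22) * (-13) = 286 and (-22) + (-13) = -35).
So x^2 - 35x + 286 = (x - 22)(x - 13) = 0
Setting each factor to zero: x = 22 or x = 13

x = 13, x = 22


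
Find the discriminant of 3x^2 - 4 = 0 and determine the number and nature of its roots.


For ax^2 + bx + c = 0, discriminant D = b^2 - 4ac
Here a = 3, b = 0, c = -4
D = (0)^2 - 4(3)(-4) = 0 + 48 = 48

D = 48 > 0 but not a perfect square
The equation has 2 distinct real irrational roots.

Discriminant = 48, 2 distinct real irrational roots


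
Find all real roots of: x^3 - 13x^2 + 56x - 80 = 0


Let p(x) = x^3 - 13x^2 + 56x - 80. By the rational root theorem (leading coefficient 1), any rational root is an integer divisor of 80: try ±1, ±2, ... in turn.
Test x = 1: value = -36 ≠ 0.
Test x = -1: value = -150 ≠ 0.
Test x = 2: value = -12 ≠ 0.
Test x = -2: value = -252 ≠ 0.
Test x = 4: value = 0 ✓, so (x - 4) is a factor.
Synthetic division by (x - 4): bring down 1; 1(4) - 13 = -9; (-9)(4) + 56 = 20; 20(4) - 80 = 0 → quotient x^2 - 9x + 20, remainder 0.
Solve the quadratic x^2 - 9x + 20 = 0: discriminant = (-9)^2 - 4(1)(20) = 81 - 80 = 1.
sqrt(1) = 1, so x = (9 ± 1)/2: x = 5 or x = 4.

x = 4 (multiplicity 2), x = 5


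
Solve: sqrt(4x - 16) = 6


Square both sides: 4x - 16 = 6^2 = 36
4x = 36 + 16 = 52
x = 13
Check: sqrt(4*13 - 16) = sqrt(36) = 6 ✓

x = 13


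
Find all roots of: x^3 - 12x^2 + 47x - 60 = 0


Let p(x) = x^3 - 12x^2 + 47x - 60. By the rational root theorem (leading coefficient 1), any rational root is an integer divisor of 60: try ±1, ±2, ... in turn.
Test x = 1: value = -24 ≠ 0.
Test x = -1: value = -120 ≠ 0.
Test x = 2: value = -6 ≠ 0.
Test x = -2: value = -210 ≠ 0.
Test x = 3: value = 0 ✓, so (x - 3) is a factor.
Synthetic division by (x - 3): bring down 1; 1(3) - 12 = -9; (-9)(3) + 47 = 20; 20(3) - 60 = 0 → quotient x^2 - 9x + 20, remainder 0.
Solve the quadratic x^2 - 9x + 20 = 0: discriminant = (-9)^2 - 4(1)(20) = 81 - 80 = 1.
sqrt(1) = 1, so x = (9 ± 1)/2: x = 5 or x = 4.
Collecting all roots found:

x = 3, x = 4, x = 5


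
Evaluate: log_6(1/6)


We need the exponent such that 6^? = 1/6
6^(-1) = 1/6^1 = 1/6
Therefore log_6(1/6) = -1

-1


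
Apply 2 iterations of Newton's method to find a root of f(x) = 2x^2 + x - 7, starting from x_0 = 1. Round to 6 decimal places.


Newton's method: x_(n+1) = x_n - f(x_n)/f'(x_n)
f(x) = 2x^2 + x - 7
f'(x) = 4x + 1

Iteration 1:
  f(1.000000) = -4.000000
  f'(1.000000) = 5.000000
  x_1 = 1.000000 - (-4.000000)/(5.000000) = 1.800000

Iteration 2:
  f(1.800000) = 1.280000
  f'(1.800000) = 8.200000
  x_2 = 1.800000 - (1.280000)/(8.200000) = 1.643902

x_2 = 1.643902


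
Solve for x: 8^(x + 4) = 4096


Express both sides with the same base.
4096 = 8^4
Since the bases match, equate exponents: x + 4 = 4
So x = 4 - (4) = 0

x = 0


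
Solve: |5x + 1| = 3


An absolute value equation |expr| = 3 gives two cases:
Case 1: 5x + 1 = 3
  5x = 2, so x = 2/5
Case 2: 5x + 1 = -3
  5x = -4, so x = -4/5

x = -4/5, x = 2/5


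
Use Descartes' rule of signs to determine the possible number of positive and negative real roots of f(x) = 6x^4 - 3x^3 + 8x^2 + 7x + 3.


Descartes' rule of signs:

For positive roots, count sign changes in f(x) = 6x^4 - 3x^3 + 8x^2 + 7x + 3:
Signs of coefficients: +, -, +, +, +
Number of sign changes: 2
Possible positive real roots: 2, 0

For negative roots, examine f(-x) = 6x^4 + 3x^3 + 8x^2 - 7x + 3:
Signs of coefficients: +, +, +, -, +
Number of sign changes: 2
Possible negative real roots: 2, 0

Positive roots: 2 or 0; Negative roots: 2 or 0


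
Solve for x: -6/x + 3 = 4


Subtract 3 from both sides: -6/x = 1
Multiply both sides by x: -6 = 1 * x
Divide by 1: x = -6

x = -6


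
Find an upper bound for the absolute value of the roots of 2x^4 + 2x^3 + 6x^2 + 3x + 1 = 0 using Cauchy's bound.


Cauchy's bound: all roots r satisfy |r| <= 1 + max(|a_i/a_n|) for i = 0,...,n-1
where a_n is the leading coefficient.

Coefficients: [2, 2, 6, 3, 1]
Leading coefficient a_n = 2
Ratios |a_i/a_n|: 1, 3, 3/2, 1/2
Maximum ratio: 3
Cauchy's bound: |r| <= 1 + 3 = 4

Upper bound = 4


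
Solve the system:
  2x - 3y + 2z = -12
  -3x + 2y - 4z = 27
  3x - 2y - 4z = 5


Using Cramer's rule. Expand each determinant along the first row.
D  = 2*[2*(-4) - (-4)*(-2)] - (-3)*[(-3)*(-4) - (-4)*3] + 2*[(-3)*(-2) - 2*3]
  = 2*(-16) - (-3)*(24) + 2*(0) = 40
Dx = (-12)*[2*(-4) - (-4)*(-2)] - (-3)*[27*(-4) - (-4)*5] + 2*[27*(-2) - 2*5]
  = (-12)*(-16) - (-3)*(-88) + 2*(-64) = -200
Dy = 2*[27*(-4) - (-4)*5] - (-12)*[(-3)*(-4) - (-4)*3] + 2*[(-3)*5 - 27*3]
  = 2*(-88) - (-12)*(24) + 2*(-96) = -80
Dz = 2*[2*5 - 27*(-2)] - (-3)*[(-3)*5 - 27*3] + (-12)*[(-3)*(-2) - 2*3]
  = 2*(64) - (-3)*(-96) + (-12)*(0) = -160
x = Dx/D = -200/40 = -5, y = Dy/D = -80/40 = -2, z = Dz/D = -160/40 = -4
Check eq1: (2)(-5) + (-3)(-2) + (2)(-4) = -12 = -12 ✓
Check eq2: (-3)(-5) + (2)(-2) + (-4)(-4) = 27 = 27 ✓
Check eq3: (3)(-5) + (-2)(-2) + (-4)(-4) = 5 = 5 ✓

x = -5, y = -2, z = -4


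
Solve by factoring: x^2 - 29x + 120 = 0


We need two numbers that multiply to 120 and add to -29.
Those numbers are -5 and -24 (since (-5) * (-24) = 120 and (-5) + (-24) = -29).
So x^2 - 29x + 120 = (x - 5)(x - 24) = 0
Setting each factor to zero: x = 5 or x = 24

x = 5, x = 24


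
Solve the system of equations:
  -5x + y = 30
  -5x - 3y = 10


Using Cramer's rule:
Determinant D = (-5)(-3) - (-5)(1) = 15 + 5 = 20
Dx = (30)(-3) - (10)(1) = -90 - 10 = -100
Dy = (-5)(10) - (-5)(30) = -50 + 150 = 100
x = Dx/D = -100/20 = -5
y = Dy/D = 100/20 = 5

x = -5, y = 5


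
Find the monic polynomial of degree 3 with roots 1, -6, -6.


A monic polynomial with roots 1, -6, -6 is:
p(x) = (x - 1)(x + 6)(x + 6)
After multiplying by (x - 1): x - 1
After multiplying by (x + 6): x^2 + 5x - 6
After multiplying by (x + 6): x^3 + 11x^2 + 24x - 36

x^3 + 11x^2 + 24x - 36


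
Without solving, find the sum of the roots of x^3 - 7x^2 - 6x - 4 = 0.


By Vieta's formulas for x^3 + bx^2 + cx + d = 0:
  r1 + r2 + r3 = -b/a = 7
  r1*r2 + r1*r3 + r2*r3 = c/a = -6
  r1*r2*r3 = -d/a = 4


Sum = 7


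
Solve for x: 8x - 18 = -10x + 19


Starting with: 8x - 18 = -10x + 19
Move all x terms to left: (8 + 10)x = 19 + 18
Simplify: 18x = 37
Divide both sides by 18: x = 37/18

x = 37/18


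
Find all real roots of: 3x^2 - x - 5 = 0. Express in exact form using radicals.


Using the quadratic formula: x = (-b ± sqrt(b^2 - 4ac)) / (2a)
Here a = 3, b = -1, c = -5
Discriminant = b^2 - 4ac = (-1)^2 - 4(3)(-5) = 1 + 60 = 61
Since discriminant = 61 > 0, there are two real roots.
x = (1 ± sqrt(61)) / 6
Numerically: x ≈ 1.4684 or x ≈ -1.1350

x = (1 + sqrt(61)) / 6 or x = (1 - sqrt(61)) / 6


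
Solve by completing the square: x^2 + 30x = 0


Start: x^2 + 30x + 0 = 0
Move constant: x^2 + 30x = 0
Half of 30 is 15, squared is 225
Add 225 to both sides: x^2 + 30x + 225 = 225
(x + 15)^2 = 225
x + 15 = ±15
x = -15 + 15 = 0 or x = -15 - 15 = -30

x = -30, x = 0


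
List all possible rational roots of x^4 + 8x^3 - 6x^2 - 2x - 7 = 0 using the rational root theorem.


Rational root theorem: possible roots are ±p/q where:
  p divides the constant term (-7): p ∈ {1, 7}
  q divides the leading coefficient (1): q ∈ {1}

All possible rational roots: -7, -1, 1, 7

-7, -1, 1, 7


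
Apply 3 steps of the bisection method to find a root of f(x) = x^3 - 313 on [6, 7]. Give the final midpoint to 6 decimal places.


f(x) = x^3 - 313
f(6) = -97 < 0
f(7) = 30 > 0

Step 1: midpoint = (6.000000 + 7.000000)/2 = 6.500000
  f(6.500000) = -38.375000
  f(mid) < 0, so root is in [6.500000, 7.000000]

Step 2: midpoint = (6.500000 + 7.000000)/2 = 6.750000
  f(6.750000) = -5.453125
  f(mid) < 0, so root is in [6.750000, 7.000000]

Step 3: midpoint = (6.750000 + 7.000000)/2 = 6.875000
  f(6.875000) = 11.951172
  f(mid) > 0, so root is in [6.750000, 6.875000]

midpoint = 6.875000


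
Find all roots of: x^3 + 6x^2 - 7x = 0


The constant term is 0, so x = 0 is a root. Factor out x:
  x^2 + 6x - 7 = 0
Solve the quadratic x^2 + 6x - 7 = 0: discriminant = 6^2 - 4(1)(-7) = 36 + 28 = 64.
sqrt(64) = 8, so x = (-6 ± 8)/2: x = 1 or x = -7.
Collecting all roots found:

x = -7, x = 0, x = 1


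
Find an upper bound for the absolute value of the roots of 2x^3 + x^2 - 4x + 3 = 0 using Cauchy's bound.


Cauchy's bound: all roots r satisfy |r| <= 1 + max(|a_i/a_n|) for i = 0,...,n-1
where a_n is the leading coefficient.

Coefficients: [2, 1, -4, 3]
Leading coefficient a_n = 2
Ratios |a_i/a_n|: 1/2, 2, 3/2
Maximum ratio: 2
Cauchy's bound: |r| <= 1 + 2 = 3

Upper bound = 3


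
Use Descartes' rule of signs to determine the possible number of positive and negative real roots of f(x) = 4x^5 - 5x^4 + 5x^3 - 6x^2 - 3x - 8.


Descartes' rule of signs:

For positive roots, count sign changes in f(x) = 4x^5 - 5x^4 + 5x^3 - 6x^2 - 3x - 8:
Signs of coefficients: +, -, +, -, -, -
Number of sign changes: 3
Possible positive real roots: 3, 1

For negative roots, examine f(-x) = -4x^5 - 5x^4 - 5x^3 - 6x^2 + 3x - 8:
Signs of coefficients: -, -, -, -, +, -
Number of sign changes: 2
Possible negative real roots: 2, 0

Positive roots: 3 or 1; Negative roots: 2 or 0


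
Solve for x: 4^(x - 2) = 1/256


Express both sides with the same base.
1/256 = 4^(-4)
Since the bases match, equate exponents: x - 2 = -4
So x = -4 - (-2) = -2

x = -2


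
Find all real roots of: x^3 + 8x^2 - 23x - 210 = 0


Let p(x) = x^3 + 8x^2 - 23x - 210. By the rational root theorem (leading coefficient 1), any rational root is an integer divisor of 210: try ±1, ±2, ... in turn.
Test x = 1: value = -224 ≠ 0.
Test x = -1: value = -180 ≠ 0.
Test x = 2: value = -216 ≠ 0.
Test x = -2: value = -140 ≠ 0.
Test x = 3: value = -180 ≠ 0.
Test x = -3: value = -96 ≠ 0.
Test x = 5: value = 0 ✓, so (x - 5) is a factor.
Synthetic division by (x - 5): bring down 1; 1(5) + 8 = 13; 13(5) - 23 = 42; 42(5) - 210 = 0 → quotient x^2 + 13x + 42, remainder 0.
Solve the quadratic x^2 + 13x + 42 = 0: discriminant = 13^2 - 4(1)(42) = 169 - 168 = 1.
sqrt(1) = 1, so x = (-13 ± 1)/2: x = -6 or x = -7.

x = -7, x = -6, x = 5


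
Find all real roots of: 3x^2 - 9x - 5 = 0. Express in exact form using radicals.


Using the quadratic formula: x = (-b ± sqrt(b^2 - 4ac)) / (2a)
Here a = 3, b = -9, c = -5
Discriminant = b^2 - 4ac = (-9)^2 - 4(3)(-5) = 81 + 60 = 141
Since discriminant = 141 > 0, there are two real roots.
x = (9 ± sqrt(141)) / 6
Numerically: x ≈ 3.4791 or x ≈ -0.4791

x = (9 + sqrt(141)) / 6 or x = (9 - sqrt(141)) / 6


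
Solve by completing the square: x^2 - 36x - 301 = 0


Start: x^2 - 36x - 301 = 0
Move constant: x^2 - 36x = 301
Half of -36 is -18, squared is 324
Add 324 to both sides: x^2 - 36x + 324 = 625
(x - 18)^2 = 625
x - 18 = ±25
x = 18 + 25 = 43 or x = 18 - 25 = -7

x = -7, x = 43


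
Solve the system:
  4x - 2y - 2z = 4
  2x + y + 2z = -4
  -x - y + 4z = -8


Using Cramer's rule. Expand each determinant along the first row.
D  = 4*[1*4 - 2*(-1)] - (-2)*[2*4 - 2*(-1)] + (-2)*[2*(-1) - 1*(-1)]
  = 4*(6) - (-2)*(10) + (-2)*(-1) = 46
Dx = 4*[1*4 - 2*(-1)] - (-2)*[(-4)*4 - 2*(-8)] + (-2)*[(-4)*(-1) - 1*(-8)]
  = 4*(6) - (-2)*(0) + (-2)*(12) = 0
Dy = 4*[(-4)*4 - 2*(-8)] - 4*[2*4 - 2*(-1)] + (-2)*[2*(-8) - (-4)*(-1)]
  = 4*(0) - 4*(10) + (-2)*(-20) = 0
Dz = 4*[1*(-8) - (-4)*(-1)] - (-2)*[2*(-8) - (-4)*(-1)] + 4*[2*(-1) - 1*(-1)]
  = 4*(-12) - (-2)*(-20) + 4*(-1) = -92
x = Dx/D = 0/46 = 0, y = Dy/D = 0/46 = 0, z = Dz/D = -92/46 = -2
Check eq1: (4)(0) + (-2)(0) + (-2)(-2) = 4 = 4 ✓
Check eq2: (2)(0) + (1)(0) + (2)(-2) = -4 = -4 ✓
Check eq3: (-1)(0) + (-1)(0) + (4)(-2) = -8 = -8 ✓

x = 0, y = 0, z = -2


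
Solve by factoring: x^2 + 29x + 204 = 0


We need two numbers that multiply to 204 and add to 29.
Those numbers are 17 and 12 (since 17 * 12 = 204 and 17 + 12 = 29).
So x^2 + 29x + 204 = (x + 17)(x + 12) = 0
Setting each factor to zero: x = -17 or x = -12

x = -17, x = -12


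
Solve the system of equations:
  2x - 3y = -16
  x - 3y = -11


Using Cramer's rule:
Determinant D = (2)(-3) - (1)(-3) = -6 + 3 = -3
Dx = (-16)(-3) - (-11)(-3) = 48 - 33 = 15
Dy = (2)(-11) - (1)(-16) = -22 + 16 = -6
x = Dx/D = 15/-3 = -5
y = Dy/D = -6/-3 = 2

x = -5, y = 2


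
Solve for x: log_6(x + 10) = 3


Convert to exponential form: x + 10 = 6^3 = 216
x = 216 - 10 = 206
Check: log_6(206 + 10) = log_6(216) = log_6(216) = 3 ✓

x = 206


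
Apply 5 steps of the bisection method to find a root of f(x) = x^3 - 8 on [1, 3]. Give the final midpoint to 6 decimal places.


f(x) = x^3 - 8
f(1) = -7 < 0
f(3) = 19 > 0

Step 1: midpoint = (1.000000 + 3.000000)/2 = 2.000000
  f(2.000000) = 0.000000
  f(mid) = 0, exact root found!

midpoint = 2.000000


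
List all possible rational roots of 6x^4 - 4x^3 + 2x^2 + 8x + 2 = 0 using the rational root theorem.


Rational root theorem: possible roots are ±p/q where:
  p divides the constant term (2): p ∈ {1, 2}
  q divides the leading coefficient (6): q ∈ {1, 2, 3, 6}

All possible rational roots: -2, -1, -2/3, -1/2, -1/3, -1/6, 1/6, 1/3, 1/2, 2/3, 1, 2

-2, -1, -2/3, -1/2, -1/3, -1/6, 1/6, 1/3, 1/2, 2/3, 1, 2


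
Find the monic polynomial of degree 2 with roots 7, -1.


A monic polynomial with roots 7, -1 is:
p(x) = (x - 7)(x + 1)
After multiplying by (x - 7): x - 7
After multiplying by (x + 1): x^2 - 6x - 7

x^2 - 6x - 7


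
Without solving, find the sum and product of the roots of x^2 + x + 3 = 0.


By Vieta's formulas for ax^2 + bx + c = 0:
  Sum of roots = -b/a
  Product of roots = c/a

Here a = 1, b = 1, c = 3
Sum = -(1)/1 = -1
Product = 3/1 = 3

Sum = -1, Product = 3


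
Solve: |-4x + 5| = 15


An absolute value equation |expr| = 15 gives two cases:
Case 1: -4x + 5 = 15
  -4x = 10, so x = -5/2
Case 2: -4x + 5 = -15
  -4x = -20, so x = 5

x = -5/2, x = 5


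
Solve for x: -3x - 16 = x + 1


Starting with: -3x - 16 = x + 1
Move all x terms to left: (-3 - 1)x = 1 + 16
Simplify: -4x = 17
Divide both sides by -4: x = -17/4

x = -17/4


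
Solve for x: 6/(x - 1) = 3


Multiply both sides by (x - 1): 6 = 3(x - 1)
Distribute: 6 = 3x - 3
3x = 6 + 3 = 9
x = 3

x = 3


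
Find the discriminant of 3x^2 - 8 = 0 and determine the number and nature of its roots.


For ax^2 + bx + c = 0, discriminant D = b^2 - 4ac
Here a = 3, b = 0, c = -8
D = (0)^2 - 4(3)(-8) = 0 + 96 = 96

D = 96 > 0 but not a perfect square
The equation has 2 distinct real irrational roots.

Discriminant = 96, 2 distinct real irrational roots


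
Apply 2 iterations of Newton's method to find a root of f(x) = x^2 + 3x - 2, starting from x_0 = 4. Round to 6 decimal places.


Newton's method: x_(n+1) = x_n - f(x_n)/f'(x_n)
f(x) = x^2 + 3x - 2
f'(x) = 2x + 3

Iteration 1:
  f(4.000000) = 26.000000
  f'(4.000000) = 11.000000
  x_1 = 4.000000 - (26.000000)/(11.000000) = 1.636364

Iteration 2:
  f(1.636364) = 5.586777
  f'(1.636364) = 6.272727
  x_2 = 1.636364 - (5.586777)/(6.272727) = 0.745718

x_2 = 0.745718


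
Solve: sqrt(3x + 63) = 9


Square both sides: 3x + 63 = 9^2 = 81
3x = 81 - 63 = 18
x = 6
Check: sqrt(3*6 + 63) = sqrt(81) = 9 ✓

x = 6


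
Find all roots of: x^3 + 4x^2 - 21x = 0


The constant term is 0, so x = 0 is a root. Factor out x:
  x^2 + 4x - 21 = 0
Solve the quadratic x^2 + 4x - 21 = 0: discriminant = 4^2 - 4(1)(-21) = 16 + 84 = 100.
sqrt(100) = 10, so x = (-4 ± 10)/2: x = 3 or x = -7.
Collecting all roots found:

x = -7, x = 0, x = 3


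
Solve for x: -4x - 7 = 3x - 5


Starting with: -4x - 7 = 3x - 5
Move all x terms to left: (-4 - 3)x = -5 + 7
Simplify: -7x = 2
Divide both sides by -7: x = -2/7

x = -2/7


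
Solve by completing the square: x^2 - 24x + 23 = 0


Start: x^2 - 24x + 23 = 0
Move constant: x^2 - 24x = -23
Half of -24 is -12, squared is 144
Add 144 to both sides: x^2 - 24x + 144 = 121
(x - 12)^2 = 121
x - 12 = ±11
x = 12 + 11 = 23 or x = 12 - 11 = 1

x = 1, x = 23


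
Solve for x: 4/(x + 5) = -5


Multiply both sides by (x + 5): 4 = -5(x + 5)
Distribute: 4 = -5x - 25
-5x = 4 + 25 = 29
x = -29/5

x = -29/5


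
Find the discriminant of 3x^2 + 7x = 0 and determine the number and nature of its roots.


For ax^2 + bx + c = 0, discriminant D = b^2 - 4ac
Here a = 3, b = 7, c = 0
D = (7)^2 - 4(3)(0) = 49 - 0 = 49

D = 49 > 0 and is a perfect square (sqrt = 7)
The equation has 2 distinct real rational roots.

Discriminant = 49, 2 distinct real rational roots


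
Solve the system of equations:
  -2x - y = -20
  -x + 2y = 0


Using Cramer's rule:
Determinant D = (-2)(2) - (-1)(-1) = -4 - 1 = -5
Dx = (-20)(2) - (0)(-1) = -40 - 0 = -40
Dy = (-2)(0) - (-1)(-20) = 0 - 20 = -20
x = Dx/D = -40/-5 = 8
y = Dy/D = -20/-5 = 4

x = 8, y = 4


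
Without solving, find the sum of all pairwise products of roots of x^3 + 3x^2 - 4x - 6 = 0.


By Vieta's formulas for x^3 + bx^2 + cx + d = 0:
  r1 + r2 + r3 = -b/a = -3
  r1*r2 + r1*r3 + r2*r3 = c/a = -4
  r1*r2*r3 = -d/a = 6


Sum of pairwise products = -4


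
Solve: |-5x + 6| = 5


An absolute value equation |expr| = 5 gives two cases:
Case 1: -5x + 6 = 5
  -5x = -1, so x = 1/5
Case 2: -5x + 6 = -5
  -5x = -11, so x = 11/5

x = 1/5, x = 11/5


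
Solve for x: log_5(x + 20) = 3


Convert to exponential form: x + 20 = 5^3 = 125
x = 125 - 20 = 105
Check: log_5(105 + 20) = log_5(125) = log_5(125) = 3 ✓

x = 105


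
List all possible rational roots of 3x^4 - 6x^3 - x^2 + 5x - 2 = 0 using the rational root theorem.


Rational root theorem: possible roots are ±p/q where:
  p divides the constant term (-2): p ∈ {1, 2}
  q divides the leading coefficient (3): q ∈ {1, 3}

All possible rational roots: -2, -1, -2/3, -1/3, 1/3, 2/3, 1, 2

-2, -1, -2/3, -1/3, 1/3, 2/3, 1, 2


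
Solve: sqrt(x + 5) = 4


Square both sides: x + 5 = 4^2 = 16
x = 16 - 5 = 11
x = 11
Check: sqrt(1*11 + 5) = sqrt(16) = 4 ✓

x = 11


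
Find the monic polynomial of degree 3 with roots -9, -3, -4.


A monic polynomial with roots -9, -3, -4 is:
p(x) = (x + 9)(x + 3)(x + 4)
After multiplying by (x + 9): x + 9
After multiplying by (x + 3): x^2 + 12x + 27
After multiplying by (x + 4): x^3 + 16x^2 + 75x + 108

x^3 + 16x^2 + 75x + 108


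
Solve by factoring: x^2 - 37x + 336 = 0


We need two numbers that multiply to 336 and add to -37.
Those numbers are -21 and -16 (since (-21) * (-16) = 336 and (-21) + (-16) = -37).
So x^2 - 37x + 336 = (x - 21)(x - 16) = 0
Setting each factor to zero: x = 21 or x = 16

x = 16, x = 21


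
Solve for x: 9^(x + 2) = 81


Express both sides with the same base.
81 = 9^2
Since the bases match, equate exponents: x + 2 = 2
So x = 2 - (2) = 0

x = 0


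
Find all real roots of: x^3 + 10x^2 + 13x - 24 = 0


Let p(x) = x^3 + 10x^2 + 13x - 24. By the rational root theorem (leading coefficient 1), any rational root is an integer divisor of 24: try ±1, ±2, ... in turn.
Test x = 1: value = 0 ✓, so (x - 1) is a factor.
Synthetic division by (x - 1): bring down 1; 1(1) + 10 = 11; 11(1) + 13 = 24; 24(1) - 24 = 0 → quotient x^2 + 11x + 24, remainder 0.
Solve the quadratic x^2 + 11x + 24 = 0: discriminant = 11^2 - 4(1)(24) = 121 - 96 = 25.
sqrt(25) = 5, so x = (-11 ± 5)/2: x = -3 or x = -8.

x = -8, x = -3, x = 1


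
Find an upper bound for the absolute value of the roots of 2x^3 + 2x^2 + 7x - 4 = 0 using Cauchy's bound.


Cauchy's bound: all roots r satisfy |r| <= 1 + max(|a_i/a_n|) for i = 0,...,n-1
where a_n is the leading coefficient.

Coefficients: [2, 2, 7, -4]
Leading coefficient a_n = 2
Ratios |a_i/a_n|: 1, 7/2, 2
Maximum ratio: 7/2
Cauchy's bound: |r| <= 1 + 7/2 = 9/2

Upper bound = 9/2


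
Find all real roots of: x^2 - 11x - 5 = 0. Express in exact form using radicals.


Using the quadratic formula: x = (-b ± sqrt(b^2 - 4ac)) / (2a)
Here a = 1, b = -11, c = -5
Discriminant = b^2 - 4ac = (-11)^2 - 4(1)(-5) = 121 + 20 = 141
Since discriminant = 141 > 0, there are two real roots.
x = (11 ± sqrt(141)) / 2
Numerically: x ≈ 11.4372 or x ≈ -0.4372

x = (11 + sqrt(141)) / 2 or x = (11 - sqrt(141)) / 2


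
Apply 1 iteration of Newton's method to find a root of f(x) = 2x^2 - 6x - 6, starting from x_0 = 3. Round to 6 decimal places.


Newton's method: x_(n+1) = x_n - f(x_n)/f'(x_n)
f(x) = 2x^2 - 6x - 6
f'(x) = 4x - 6

Iteration 1:
  f(3.000000) = -6.000000
  f'(3.000000) = 6.000000
  x_1 = 3.000000 - (-6.000000)/(6.000000) = 4.000000

x_1 = 4.000000


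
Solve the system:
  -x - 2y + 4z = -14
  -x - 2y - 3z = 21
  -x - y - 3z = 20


Using Cramer's rule. Expand each determinant along the first row.
D  = (-1)*[(-2)*(-3) - (-3)*(-1)] - (-2)*[(-1)*(-3) - (-3)*(-1)] + 4*[(-1)*(-1) - (-2)*(-1)]
  = (-1)*(3) - (-2)*(0) + 4*(-1) = -7
Dx = (-14)*[(-2)*(-3) - (-3)*(-1)] - (-2)*[21*(-3) - (-3)*20] + 4*[21*(-1) - (-2)*20]
  = (-14)*(3) - (-2)*(-3) + 4*(19) = 28
Dy = (-1)*[21*(-3) - (-3)*20] - (-14)*[(-1)*(-3) - (-3)*(-1)] + 4*[(-1)*20 - 21*(-1)]
  = (-1)*(-3) - (-14)*(0) + 4*(1) = 7
Dz = (-1)*[(-2)*20 - 21*(-1)] - (-2)*[(-1)*20 - 21*(-1)] + (-14)*[(-1)*(-1) - (-2)*(-1)]
  = (-1)*(-19) - (-2)*(1) + (-14)*(-1) = 35
x = Dx/D = 28/-7 = -4, y = Dy/D = 7/-7 = -1, z = Dz/D = 35/-7 = -5
Check eq1: (-1)(-4) + (-2)(-1) + (4)(-5) = -14 = -14 ✓
Check eq2: (-1)(-4) + (-2)(-1) + (-3)(-5) = 21 = 21 ✓
Check eq3: (-1)(-4) + (-1)(-1) + (-3)(-5) = 20 = 20 ✓

x = -4, y = -1, z = -5


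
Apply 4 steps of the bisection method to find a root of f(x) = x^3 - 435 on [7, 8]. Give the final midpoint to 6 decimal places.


f(x) = x^3 - 435
f(7) = -92 < 0
f(8) = 77 > 0

Step 1: midpoint = (7.000000 + 8.000000)/2 = 7.500000
  f(7.500000) = -13.125000
  f(mid) < 0, so root is in [7.500000, 8.000000]

Step 2: midpoint = (7.500000 + 8.000000)/2 = 7.750000
  f(7.750000) = 30.484375
  f(mid) > 0, so root is in [7.500000, 7.750000]

Step 3: midpoint = (7.500000 + 7.750000)/2 = 7.625000
  f(7.625000) = 8.322266
  f(mid) > 0, so root is in [7.500000, 7.625000]

Step 4: midpoint = (7.500000 + 7.625000)/2 = 7.562500
  f(7.562500) = -2.489990
  f(mid) < 0, so root is in [7.562500, 7.625000]

midpoint = 7.562500


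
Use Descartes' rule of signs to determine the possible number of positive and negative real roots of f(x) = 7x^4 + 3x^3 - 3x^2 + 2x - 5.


Descartes' rule of signs:

For positive roots, count sign changes in f(x) = 7x^4 + 3x^3 - 3x^2 + 2x - 5:
Signs of coefficients: +, +, -, +, -
Number of sign changes: 3
Possible positive real roots: 3, 1

For negative roots, examine f(-x) = 7x^4 - 3x^3 - 3x^2 - 2x - 5:
Signs of coefficients: +, -, -, -, -
Number of sign changes: 1
Possible negative real roots: 1

Positive roots: 3 or 1; Negative roots: 1


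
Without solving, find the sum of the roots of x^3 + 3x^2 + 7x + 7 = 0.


By Vieta's formulas for x^3 + bx^2 + cx + d = 0:
  r1 + r2 + r3 = -b/a = -3
  r1*r2 + r1*r3 + r2*r3 = c/a = 7
  r1*r2*r3 = -d/a = -7


Sum = -3


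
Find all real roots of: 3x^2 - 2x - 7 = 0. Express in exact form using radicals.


Using the quadratic formula: x = (-b ± sqrt(b^2 - 4ac)) / (2a)
Here a = 3, b = -2, c = -7
Discriminant = b^2 - 4ac = (-2)^2 - 4(3)(-7) = 4 + 84 = 88
Since discriminant = 88 > 0, there are two real roots.
x = (2 ± 2*sqrt(22)) / 6
Simplifying: x = (1 ± sqrt(22)) / 3
Numerically: x ≈ 1.8968 or x ≈ -1.2301

x = (1 + sqrt(22)) / 3 or x = (1 - sqrt(22)) / 3


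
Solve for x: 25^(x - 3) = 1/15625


Express both sides with the same base.
1/15625 = 25^(-3)
Since the bases match, equate exponents: x - 3 = -3
So x = -3 - (-3) = 0

x = 0


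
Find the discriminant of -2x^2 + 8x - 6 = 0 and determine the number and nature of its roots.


For ax^2 + bx + c = 0, discriminant D = b^2 - 4ac
Here a = -2, b = 8, c = -6
D = (8)^2 - 4(-2)(-6) = 64 - 48 = 16

D = 16 > 0 and is a perfect square (sqrt = 4)
The equation has 2 distinct real rational roots.

Discriminant = 16, 2 distinct real rational roots
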